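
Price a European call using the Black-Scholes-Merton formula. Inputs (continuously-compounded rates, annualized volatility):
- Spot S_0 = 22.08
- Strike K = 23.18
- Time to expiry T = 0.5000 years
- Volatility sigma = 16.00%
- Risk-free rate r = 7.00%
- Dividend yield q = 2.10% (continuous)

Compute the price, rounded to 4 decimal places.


Answer: Price = 0.7536

Derivation:
d1 = (ln(S/K) + (r - q + 0.5*sigma^2) * T) / (sigma * sqrt(T)) = -0.15660308
d2 = d1 - sigma * sqrt(T) = -0.26974017
exp(-rT) = 0.96560542; exp(-qT) = 0.98955493
C = S_0 * exp(-qT) * N(d1) - K * exp(-rT) * N(d2)
N(d1) = 0.43777884; N(d2) = 0.39368008
C = 22.0800 * 0.98955493 * 0.43777884 - 23.1800 * 0.96560542 * 0.39368008 = 0.7536


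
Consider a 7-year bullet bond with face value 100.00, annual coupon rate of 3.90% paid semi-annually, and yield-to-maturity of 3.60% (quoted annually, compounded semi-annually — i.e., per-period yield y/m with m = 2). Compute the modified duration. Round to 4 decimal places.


Coupon per period c = face * coupon_rate / m = 1.950000
Periods per year m = 2; per-period yield y/m = 0.018000
Number of cashflows N = 14
Cashflows (t years, CF_t, discount factor 1/(1+y/m)^(m*t), PV):
  t = 0.5000: CF_t = 1.950000, DF = 0.982318, PV = 1.915521
  t = 1.0000: CF_t = 1.950000, DF = 0.964949, PV = 1.881651
  t = 1.5000: CF_t = 1.950000, DF = 0.947887, PV = 1.848380
  t = 2.0000: CF_t = 1.950000, DF = 0.931127, PV = 1.815698
  t = 2.5000: CF_t = 1.950000, DF = 0.914663, PV = 1.783593
  t = 3.0000: CF_t = 1.950000, DF = 0.898490, PV = 1.752056
  t = 3.5000: CF_t = 1.950000, DF = 0.882603, PV = 1.721076
  t = 4.0000: CF_t = 1.950000, DF = 0.866997, PV = 1.690645
  t = 4.5000: CF_t = 1.950000, DF = 0.851667, PV = 1.660751
  t = 5.0000: CF_t = 1.950000, DF = 0.836608, PV = 1.631386
  t = 5.5000: CF_t = 1.950000, DF = 0.821816, PV = 1.602541
  t = 6.0000: CF_t = 1.950000, DF = 0.807285, PV = 1.574205
  t = 6.5000: CF_t = 1.950000, DF = 0.793010, PV = 1.546370
  t = 7.0000: CF_t = 101.950000, DF = 0.778989, PV = 79.417889
Price P = sum_t PV_t = 101.841762
First compute Macaulay numerator sum_t t * PV_t:
  t * PV_t at t = 0.5000: 0.957760
  t * PV_t at t = 1.0000: 1.881651
  t * PV_t at t = 1.5000: 2.772570
  t * PV_t at t = 2.0000: 3.631395
  t * PV_t at t = 2.5000: 4.458982
  t * PV_t at t = 3.0000: 5.256168
  t * PV_t at t = 3.5000: 6.023768
  t * PV_t at t = 4.0000: 6.762579
  t * PV_t at t = 4.5000: 7.473381
  t * PV_t at t = 5.0000: 8.156932
  t * PV_t at t = 5.5000: 8.813974
  t * PV_t at t = 6.0000: 9.445230
  t * PV_t at t = 6.5000: 10.051407
  t * PV_t at t = 7.0000: 555.925222
Macaulay duration D = 631.611018 / 101.841762 = 6.201886
Modified duration = D / (1 + y/m) = 6.201886 / (1 + 0.018000) = 6.092226

Answer: Modified duration = 6.0922


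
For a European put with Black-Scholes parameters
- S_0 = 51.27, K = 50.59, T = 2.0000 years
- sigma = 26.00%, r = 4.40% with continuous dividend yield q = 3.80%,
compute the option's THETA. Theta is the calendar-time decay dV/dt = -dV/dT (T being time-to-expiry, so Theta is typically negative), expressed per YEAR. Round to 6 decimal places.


Answer: Theta = -1.297989

Derivation:
d1 = 0.2527957260; d2 = -0.1148998002
phi(d1) = 0.3863964466; exp(-qT) = 0.9268162066; exp(-rT) = 0.9157608767
Theta = -S*exp(-qT)*phi(d1)*sigma/(2*sqrt(T)) + r*K*exp(-rT)*N(-d2) - q*S*exp(-qT)*N(-d1)
N(-d1) = 0.4002130353; N(-d2) = 0.5457377283; sqrt(T) = 1.4142135624
Term 1 = -51.2700 * 0.9268162066 * 0.3863964466 * 0.2600 / (2 * 1.4142135624) = -1.6877900225
Term 2 = 0.0440 * 50.5900 * 0.9157608767 * 0.5457377283 = 1.1124574793
Term 3 = -0.0380 * 51.2700 * 0.9268162066 * 0.4002130353 = -0.7226562504
Theta = -1.6877900225 + (1.1124574793) + (-0.7226562504) = -1.297989


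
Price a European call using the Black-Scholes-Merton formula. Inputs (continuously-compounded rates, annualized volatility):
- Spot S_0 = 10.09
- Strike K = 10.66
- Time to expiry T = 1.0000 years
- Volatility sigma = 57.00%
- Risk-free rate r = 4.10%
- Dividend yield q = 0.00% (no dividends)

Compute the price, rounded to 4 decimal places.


d1 = (ln(S/K) + (r - q + 0.5*sigma^2) * T) / (sigma * sqrt(T)) = 0.26052003
d2 = d1 - sigma * sqrt(T) = -0.30947997
exp(-rT) = 0.95982913; exp(-qT) = 1.00000000
C = S_0 * exp(-qT) * N(d1) - K * exp(-rT) * N(d2)
N(d1) = 0.60276867; N(d2) = 0.37847822
C = 10.0900 * 1.00000000 * 0.60276867 - 10.6600 * 0.95982913 * 0.37847822 = 2.2094

Answer: Price = 2.2094


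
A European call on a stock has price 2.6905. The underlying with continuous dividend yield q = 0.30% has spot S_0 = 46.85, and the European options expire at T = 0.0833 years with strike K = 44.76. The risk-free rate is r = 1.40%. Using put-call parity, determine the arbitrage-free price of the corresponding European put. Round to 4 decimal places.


Put-call parity: C - P = S_0 * exp(-qT) - K * exp(-rT).
S_0 * exp(-qT) = 46.8500 * 0.99975013 = 46.83829365
K * exp(-rT) = 44.7600 * 0.99883448 = 44.70783131
P = C - S*exp(-qT) + K*exp(-rT)
P = 2.6905 - 46.83829365 + 44.70783131 = 0.5600

Answer: Put price = 0.5600


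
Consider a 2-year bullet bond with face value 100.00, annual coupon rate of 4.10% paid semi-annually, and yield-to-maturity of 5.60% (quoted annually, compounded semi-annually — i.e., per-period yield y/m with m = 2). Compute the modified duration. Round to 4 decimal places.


Coupon per period c = face * coupon_rate / m = 2.050000
Periods per year m = 2; per-period yield y/m = 0.028000
Number of cashflows N = 4
Cashflows (t years, CF_t, discount factor 1/(1+y/m)^(m*t), PV):
  t = 0.5000: CF_t = 2.050000, DF = 0.972763, PV = 1.994163
  t = 1.0000: CF_t = 2.050000, DF = 0.946267, PV = 1.939848
  t = 1.5000: CF_t = 2.050000, DF = 0.920493, PV = 1.887011
  t = 2.0000: CF_t = 102.050000, DF = 0.895422, PV = 91.377769
Price P = sum_t PV_t = 97.198791
First compute Macaulay numerator sum_t t * PV_t:
  t * PV_t at t = 0.5000: 0.997082
  t * PV_t at t = 1.0000: 1.939848
  t * PV_t at t = 1.5000: 2.830517
  t * PV_t at t = 2.0000: 182.755538
Macaulay duration D = 188.522984 / 97.198791 = 1.939561
Modified duration = D / (1 + y/m) = 1.939561 / (1 + 0.028000) = 1.886732

Answer: Modified duration = 1.8867


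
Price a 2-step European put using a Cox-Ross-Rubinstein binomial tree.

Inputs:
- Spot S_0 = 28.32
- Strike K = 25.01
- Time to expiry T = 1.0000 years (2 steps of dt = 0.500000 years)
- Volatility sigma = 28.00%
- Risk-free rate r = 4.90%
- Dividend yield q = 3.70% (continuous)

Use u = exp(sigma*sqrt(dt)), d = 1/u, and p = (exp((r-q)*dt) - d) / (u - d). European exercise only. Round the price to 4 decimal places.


Answer: Price = V(0,0) = 1.6170

Derivation:
dt = T/N = 0.500000
u = exp(sigma*sqrt(dt)) = 1.218950; d = 1/u = 0.820378
p = (exp((r-q)*dt) - d) / (u - d) = 0.465763
Discount per step: exp(-r*dt) = 0.975798
Stock lattice S(k, i) with i counting down-moves:
  k=0: S(0,0) = 28.3200
  k=1: S(1,0) = 34.5207; S(1,1) = 23.2331
  k=2: S(2,0) = 42.0790; S(2,1) = 28.3200; S(2,2) = 19.0599
Terminal payoffs V(N, i) = max(K - S_T, 0):
  V(2,0) = 0.000000; V(2,1) = 0.000000; V(2,2) = 5.950065
Backward induction: V(k, i) = exp(-r*dt) * [p * V(k+1, i) + (1-p) * V(k+1, i+1)].
  V(1,0) = exp(-r*dt) * [p*0.000000 + (1-p)*0.000000] = 0.000000
  V(1,1) = exp(-r*dt) * [p*0.000000 + (1-p)*5.950065] = 3.101814
  V(0,0) = exp(-r*dt) * [p*0.000000 + (1-p)*3.101814] = 1.617000


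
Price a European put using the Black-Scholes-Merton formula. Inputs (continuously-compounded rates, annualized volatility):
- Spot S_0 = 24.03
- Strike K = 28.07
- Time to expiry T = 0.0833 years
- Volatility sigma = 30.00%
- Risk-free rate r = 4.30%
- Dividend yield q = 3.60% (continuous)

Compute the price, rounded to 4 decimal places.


Answer: Price = 4.0445

Derivation:
d1 = (ln(S/K) + (r - q + 0.5*sigma^2) * T) / (sigma * sqrt(T)) = -1.74471745
d2 = d1 - sigma * sqrt(T) = -1.83130266
exp(-rT) = 0.99642451; exp(-qT) = 0.99700569
P = K * exp(-rT) * N(-d2) - S_0 * exp(-qT) * N(-d1)
N(-d1) = 0.95948297; N(-d2) = 0.96647231
P = 28.0700 * 0.99642451 * 0.96647231 - 24.0300 * 0.99700569 * 0.95948297 = 4.0445


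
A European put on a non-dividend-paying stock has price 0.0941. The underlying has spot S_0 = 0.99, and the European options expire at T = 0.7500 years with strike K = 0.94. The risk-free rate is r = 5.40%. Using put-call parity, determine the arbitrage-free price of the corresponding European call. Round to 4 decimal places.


Answer: Call price = 0.1814

Derivation:
Put-call parity: C - P = S_0 * exp(-qT) - K * exp(-rT).
S_0 * exp(-qT) = 0.9900 * 1.00000000 = 0.99000000
K * exp(-rT) = 0.9400 * 0.96030916 = 0.90269061
C = P + S*exp(-qT) - K*exp(-rT)
C = 0.0941 + 0.99000000 - 0.90269061 = 0.1814


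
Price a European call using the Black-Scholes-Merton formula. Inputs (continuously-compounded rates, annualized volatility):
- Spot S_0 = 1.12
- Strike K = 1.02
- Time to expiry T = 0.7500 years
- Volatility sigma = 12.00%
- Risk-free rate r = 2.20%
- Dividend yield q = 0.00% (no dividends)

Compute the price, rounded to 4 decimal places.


d1 = (ln(S/K) + (r - q + 0.5*sigma^2) * T) / (sigma * sqrt(T)) = 1.11068776
d2 = d1 - sigma * sqrt(T) = 1.00676471
exp(-rT) = 0.98363538; exp(-qT) = 1.00000000
C = S_0 * exp(-qT) * N(d1) - K * exp(-rT) * N(d2)
N(d1) = 0.86664861; N(d2) = 0.84297607
C = 1.1200 * 1.00000000 * 0.86664861 - 1.0200 * 0.98363538 * 0.84297607 = 0.1249

Answer: Price = 0.1249


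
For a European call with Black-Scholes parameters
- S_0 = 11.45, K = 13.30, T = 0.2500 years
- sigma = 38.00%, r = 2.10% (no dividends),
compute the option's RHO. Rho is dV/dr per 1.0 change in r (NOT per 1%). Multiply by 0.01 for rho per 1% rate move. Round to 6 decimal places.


d1 = -0.6656542380; d2 = -0.8556542380
phi(d1) = 0.3196635267; exp(-qT) = 1.0000000000; exp(-rT) = 0.9947637572
N(d2) = 0.1960945298
Rho = K*T*exp(-rT)*N(d2) = 13.3000 * 0.2500 * 0.9947637572 * 0.1960945298 = 0.648600

Answer: Rho = 0.648600


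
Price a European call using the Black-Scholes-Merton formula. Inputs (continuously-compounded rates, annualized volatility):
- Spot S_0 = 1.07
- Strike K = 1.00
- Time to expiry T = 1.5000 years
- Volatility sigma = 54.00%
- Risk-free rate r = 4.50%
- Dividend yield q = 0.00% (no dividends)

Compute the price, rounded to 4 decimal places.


d1 = (ln(S/K) + (r - q + 0.5*sigma^2) * T) / (sigma * sqrt(T)) = 0.53504514
d2 = d1 - sigma * sqrt(T) = -0.12631709
exp(-rT) = 0.93472772; exp(-qT) = 1.00000000
C = S_0 * exp(-qT) * N(d1) - K * exp(-rT) * N(d2)
N(d1) = 0.70369068; N(d2) = 0.44974046
C = 1.0700 * 1.00000000 * 0.70369068 - 1.0000 * 0.93472772 * 0.44974046 = 0.3326

Answer: Price = 0.3326


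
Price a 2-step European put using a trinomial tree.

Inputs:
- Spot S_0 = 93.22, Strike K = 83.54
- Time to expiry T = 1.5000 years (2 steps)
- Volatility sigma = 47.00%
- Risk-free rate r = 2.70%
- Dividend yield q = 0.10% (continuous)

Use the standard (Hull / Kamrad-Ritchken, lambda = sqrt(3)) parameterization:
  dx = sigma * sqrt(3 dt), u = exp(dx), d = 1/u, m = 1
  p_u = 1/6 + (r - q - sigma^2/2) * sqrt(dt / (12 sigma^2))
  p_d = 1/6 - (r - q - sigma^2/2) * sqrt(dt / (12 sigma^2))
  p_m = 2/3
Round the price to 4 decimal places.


Answer: Price = V(0,0) = 12.7669

Derivation:
dt = T/N = 0.750000; dx = sigma*sqrt(3*dt) = 0.705000
u = exp(dx) = 2.023847; d = 1/u = 0.494109
p_u = 0.121746, p_m = 0.666667, p_d = 0.211587
Discount per step: exp(-r*dt) = 0.979954
Stock lattice S(k, j) with j the centered position index:
  k=0: S(0,+0) = 93.2200
  k=1: S(1,-1) = 46.0608; S(1,+0) = 93.2200; S(1,+1) = 188.6630
  k=2: S(2,-2) = 22.7590; S(2,-1) = 46.0608; S(2,+0) = 93.2200; S(2,+1) = 188.6630; S(2,+2) = 381.8250
Terminal payoffs V(N, j) = max(K - S_T, 0):
  V(2,-2) = 60.780963; V(2,-1) = 37.479199; V(2,+0) = 0.000000; V(2,+1) = 0.000000; V(2,+2) = 0.000000
Backward induction: V(k, j) = exp(-r*dt) * [p_u * V(k+1, j+1) + p_m * V(k+1, j) + p_d * V(k+1, j-1)]
  V(1,-1) = exp(-r*dt) * [p_u*0.000000 + p_m*37.479199 + p_d*60.780963] = 37.087901
  V(1,+0) = exp(-r*dt) * [p_u*0.000000 + p_m*0.000000 + p_d*37.479199] = 7.771137
  V(1,+1) = exp(-r*dt) * [p_u*0.000000 + p_m*0.000000 + p_d*0.000000] = 0.000000
  V(0,+0) = exp(-r*dt) * [p_u*0.000000 + p_m*7.771137 + p_d*37.087901] = 12.766906


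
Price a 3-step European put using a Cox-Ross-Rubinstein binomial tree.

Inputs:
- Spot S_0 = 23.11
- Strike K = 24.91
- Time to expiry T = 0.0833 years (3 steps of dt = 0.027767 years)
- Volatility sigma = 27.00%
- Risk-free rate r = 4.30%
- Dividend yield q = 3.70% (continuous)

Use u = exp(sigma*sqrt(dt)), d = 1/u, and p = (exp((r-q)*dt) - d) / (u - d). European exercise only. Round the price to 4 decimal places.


dt = T/N = 0.027767
u = exp(sigma*sqrt(dt)) = 1.046018; d = 1/u = 0.956006
p = (exp((r-q)*dt) - d) / (u - d) = 0.490605
Discount per step: exp(-r*dt) = 0.998807
Stock lattice S(k, i) with i counting down-moves:
  k=0: S(0,0) = 23.1100
  k=1: S(1,0) = 24.1735; S(1,1) = 22.0933
  k=2: S(2,0) = 25.2859; S(2,1) = 23.1100; S(2,2) = 21.1213
  k=3: S(3,0) = 26.4495; S(3,1) = 24.1735; S(3,2) = 22.0933; S(3,3) = 20.1921
Terminal payoffs V(N, i) = max(K - S_T, 0):
  V(3,0) = 0.000000; V(3,1) = 0.736514; V(3,2) = 2.816699; V(3,3) = 4.717880
Backward induction: V(k, i) = exp(-r*dt) * [p * V(k+1, i) + (1-p) * V(k+1, i+1)].
  V(2,0) = exp(-r*dt) * [p*0.000000 + (1-p)*0.736514] = 0.374729
  V(2,1) = exp(-r*dt) * [p*0.736514 + (1-p)*2.816699] = 1.794006
  V(2,2) = exp(-r*dt) * [p*2.816699 + (1-p)*4.717880] = 3.780634
  V(1,0) = exp(-r*dt) * [p*0.374729 + (1-p)*1.794006] = 1.096392
  V(1,1) = exp(-r*dt) * [p*1.794006 + (1-p)*3.780634] = 2.802636
  V(0,0) = exp(-r*dt) * [p*1.096392 + (1-p)*2.802636] = 1.963198

Answer: Price = V(0,0) = 1.9632


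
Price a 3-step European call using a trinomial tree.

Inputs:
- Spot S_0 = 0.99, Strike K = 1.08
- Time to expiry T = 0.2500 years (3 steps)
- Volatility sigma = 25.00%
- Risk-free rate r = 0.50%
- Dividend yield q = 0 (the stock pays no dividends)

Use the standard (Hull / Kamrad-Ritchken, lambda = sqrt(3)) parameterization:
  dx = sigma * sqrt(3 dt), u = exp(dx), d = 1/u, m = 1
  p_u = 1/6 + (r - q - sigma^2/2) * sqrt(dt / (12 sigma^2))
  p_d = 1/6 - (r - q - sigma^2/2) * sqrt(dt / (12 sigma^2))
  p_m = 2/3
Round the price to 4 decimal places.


Answer: Price = V(0,0) = 0.0203

Derivation:
dt = T/N = 0.083333; dx = sigma*sqrt(3*dt) = 0.125000
u = exp(dx) = 1.133148; d = 1/u = 0.882497
p_u = 0.157917, p_m = 0.666667, p_d = 0.175417
Discount per step: exp(-r*dt) = 0.999583
Stock lattice S(k, j) with j the centered position index:
  k=0: S(0,+0) = 0.9900
  k=1: S(1,-1) = 0.8737; S(1,+0) = 0.9900; S(1,+1) = 1.1218
  k=2: S(2,-2) = 0.7710; S(2,-1) = 0.8737; S(2,+0) = 0.9900; S(2,+1) = 1.1218; S(2,+2) = 1.2712
  k=3: S(3,-3) = 0.6804; S(3,-2) = 0.7710; S(3,-1) = 0.8737; S(3,+0) = 0.9900; S(3,+1) = 1.1218; S(3,+2) = 1.2712; S(3,+3) = 1.4404
Terminal payoffs V(N, j) = max(S_T - K, 0):
  V(3,-3) = 0.000000; V(3,-2) = 0.000000; V(3,-1) = 0.000000; V(3,+0) = 0.000000; V(3,+1) = 0.041817; V(3,+2) = 0.191185; V(3,+3) = 0.360442
Backward induction: V(k, j) = exp(-r*dt) * [p_u * V(k+1, j+1) + p_m * V(k+1, j) + p_d * V(k+1, j-1)]
  V(2,-2) = exp(-r*dt) * [p_u*0.000000 + p_m*0.000000 + p_d*0.000000] = 0.000000
  V(2,-1) = exp(-r*dt) * [p_u*0.000000 + p_m*0.000000 + p_d*0.000000] = 0.000000
  V(2,+0) = exp(-r*dt) * [p_u*0.041817 + p_m*0.000000 + p_d*0.000000] = 0.006601
  V(2,+1) = exp(-r*dt) * [p_u*0.191185 + p_m*0.041817 + p_d*0.000000] = 0.058045
  V(2,+2) = exp(-r*dt) * [p_u*0.360442 + p_m*0.191185 + p_d*0.041817] = 0.191632
  V(1,-1) = exp(-r*dt) * [p_u*0.006601 + p_m*0.000000 + p_d*0.000000] = 0.001042
  V(1,+0) = exp(-r*dt) * [p_u*0.058045 + p_m*0.006601 + p_d*0.000000] = 0.013561
  V(1,+1) = exp(-r*dt) * [p_u*0.191632 + p_m*0.058045 + p_d*0.006601] = 0.070087
  V(0,+0) = exp(-r*dt) * [p_u*0.070087 + p_m*0.013561 + p_d*0.001042] = 0.020283


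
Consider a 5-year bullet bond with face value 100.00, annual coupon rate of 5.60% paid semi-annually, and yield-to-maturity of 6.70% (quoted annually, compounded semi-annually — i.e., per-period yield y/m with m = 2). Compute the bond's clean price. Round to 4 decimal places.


Answer: Price = 95.3911

Derivation:
Coupon per period c = face * coupon_rate / m = 2.800000
Periods per year m = 2; per-period yield y/m = 0.033500
Number of cashflows N = 10
Cashflows (t years, CF_t, discount factor 1/(1+y/m)^(m*t), PV):
  t = 0.5000: CF_t = 2.800000, DF = 0.967586, PV = 2.709240
  t = 1.0000: CF_t = 2.800000, DF = 0.936222, PV = 2.621423
  t = 1.5000: CF_t = 2.800000, DF = 0.905876, PV = 2.536452
  t = 2.0000: CF_t = 2.800000, DF = 0.876512, PV = 2.454235
  t = 2.5000: CF_t = 2.800000, DF = 0.848101, PV = 2.374683
  t = 3.0000: CF_t = 2.800000, DF = 0.820611, PV = 2.297710
  t = 3.5000: CF_t = 2.800000, DF = 0.794011, PV = 2.223231
  t = 4.0000: CF_t = 2.800000, DF = 0.768274, PV = 2.151167
  t = 4.5000: CF_t = 2.800000, DF = 0.743371, PV = 2.081439
  t = 5.0000: CF_t = 102.800000, DF = 0.719275, PV = 73.941508
Price P = sum_t PV_t = 95.391088


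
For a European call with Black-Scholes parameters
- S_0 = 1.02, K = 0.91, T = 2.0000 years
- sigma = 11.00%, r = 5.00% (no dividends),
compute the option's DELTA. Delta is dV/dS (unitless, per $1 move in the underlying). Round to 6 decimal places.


Answer: Delta = 0.927048

Derivation:
d1 = 1.4541542110; d2 = 1.2985907191
phi(d1) = 0.1385920202; exp(-qT) = 1.0000000000; exp(-rT) = 0.9048374180
N(d1) = 0.9270482217
Delta = exp(-qT) * N(d1) = 1.0000000000 * 0.9270482217 = 0.927048


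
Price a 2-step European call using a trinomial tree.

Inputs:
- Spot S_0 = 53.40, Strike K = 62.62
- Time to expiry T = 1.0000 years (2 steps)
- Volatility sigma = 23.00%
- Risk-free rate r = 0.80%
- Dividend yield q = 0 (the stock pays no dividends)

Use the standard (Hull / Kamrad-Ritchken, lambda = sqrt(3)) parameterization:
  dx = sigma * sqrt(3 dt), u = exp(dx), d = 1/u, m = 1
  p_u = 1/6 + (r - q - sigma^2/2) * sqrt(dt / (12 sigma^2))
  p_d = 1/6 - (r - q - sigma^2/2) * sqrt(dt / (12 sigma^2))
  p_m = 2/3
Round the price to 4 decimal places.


dt = T/N = 0.500000; dx = sigma*sqrt(3*dt) = 0.281691
u = exp(dx) = 1.325370; d = 1/u = 0.754507
p_u = 0.150292, p_m = 0.666667, p_d = 0.183041
Discount per step: exp(-r*dt) = 0.996008
Stock lattice S(k, j) with j the centered position index:
  k=0: S(0,+0) = 53.4000
  k=1: S(1,-1) = 40.2906; S(1,+0) = 53.4000; S(1,+1) = 70.7747
  k=2: S(2,-2) = 30.3996; S(2,-1) = 40.2906; S(2,+0) = 53.4000; S(2,+1) = 70.7747; S(2,+2) = 93.8027
Terminal payoffs V(N, j) = max(S_T - K, 0):
  V(2,-2) = 0.000000; V(2,-1) = 0.000000; V(2,+0) = 0.000000; V(2,+1) = 8.154734; V(2,+2) = 31.182676
Backward induction: V(k, j) = exp(-r*dt) * [p_u * V(k+1, j+1) + p_m * V(k+1, j) + p_d * V(k+1, j-1)]
  V(1,-1) = exp(-r*dt) * [p_u*0.000000 + p_m*0.000000 + p_d*0.000000] = 0.000000
  V(1,+0) = exp(-r*dt) * [p_u*8.154734 + p_m*0.000000 + p_d*0.000000] = 1.220702
  V(1,+1) = exp(-r*dt) * [p_u*31.182676 + p_m*8.154734 + p_d*0.000000] = 10.082596
  V(0,+0) = exp(-r*dt) * [p_u*10.082596 + p_m*1.220702 + p_d*0.000000] = 2.319840

Answer: Price = V(0,0) = 2.3198


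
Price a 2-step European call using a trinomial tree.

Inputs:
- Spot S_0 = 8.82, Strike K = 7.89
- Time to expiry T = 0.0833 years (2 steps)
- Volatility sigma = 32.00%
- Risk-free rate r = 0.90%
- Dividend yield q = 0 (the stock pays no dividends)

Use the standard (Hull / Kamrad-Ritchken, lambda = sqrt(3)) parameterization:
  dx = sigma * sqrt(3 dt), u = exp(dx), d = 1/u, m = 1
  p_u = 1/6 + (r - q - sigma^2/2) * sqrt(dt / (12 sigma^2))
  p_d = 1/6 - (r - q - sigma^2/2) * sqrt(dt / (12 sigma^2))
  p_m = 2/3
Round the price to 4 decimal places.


Answer: Price = V(0,0) = 0.9650

Derivation:
dt = T/N = 0.041650; dx = sigma*sqrt(3*dt) = 0.113114
u = exp(dx) = 1.119760; d = 1/u = 0.893048
p_u = 0.158897, p_m = 0.666667, p_d = 0.174436
Discount per step: exp(-r*dt) = 0.999625
Stock lattice S(k, j) with j the centered position index:
  k=0: S(0,+0) = 8.8200
  k=1: S(1,-1) = 7.8767; S(1,+0) = 8.8200; S(1,+1) = 9.8763
  k=2: S(2,-2) = 7.0343; S(2,-1) = 7.8767; S(2,+0) = 8.8200; S(2,+1) = 9.8763; S(2,+2) = 11.0591
Terminal payoffs V(N, j) = max(S_T - K, 0):
  V(2,-2) = 0.000000; V(2,-1) = 0.000000; V(2,+0) = 0.930000; V(2,+1) = 1.986284; V(2,+2) = 3.169069
Backward induction: V(k, j) = exp(-r*dt) * [p_u * V(k+1, j+1) + p_m * V(k+1, j) + p_d * V(k+1, j-1)]
  V(1,-1) = exp(-r*dt) * [p_u*0.930000 + p_m*0.000000 + p_d*0.000000] = 0.147719
  V(1,+0) = exp(-r*dt) * [p_u*1.986284 + p_m*0.930000 + p_d*0.000000] = 0.935265
  V(1,+1) = exp(-r*dt) * [p_u*3.169069 + p_m*1.986284 + p_d*0.930000] = 1.989226
  V(0,+0) = exp(-r*dt) * [p_u*1.989226 + p_m*0.935265 + p_d*0.147719] = 0.964998


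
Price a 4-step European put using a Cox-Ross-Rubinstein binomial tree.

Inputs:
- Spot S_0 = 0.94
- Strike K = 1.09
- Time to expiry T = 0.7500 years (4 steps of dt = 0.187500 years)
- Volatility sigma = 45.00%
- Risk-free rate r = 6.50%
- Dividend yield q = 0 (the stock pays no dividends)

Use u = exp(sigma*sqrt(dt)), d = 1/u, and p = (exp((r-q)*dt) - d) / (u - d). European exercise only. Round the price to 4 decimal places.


dt = T/N = 0.187500
u = exp(sigma*sqrt(dt)) = 1.215136; d = 1/u = 0.822953
p = (exp((r-q)*dt) - d) / (u - d) = 0.482706
Discount per step: exp(-r*dt) = 0.987886
Stock lattice S(k, i) with i counting down-moves:
  k=0: S(0,0) = 0.9400
  k=1: S(1,0) = 1.1422; S(1,1) = 0.7736
  k=2: S(2,0) = 1.3880; S(2,1) = 0.9400; S(2,2) = 0.6366
  k=3: S(3,0) = 1.6866; S(3,1) = 1.1422; S(3,2) = 0.7736; S(3,3) = 0.5239
  k=4: S(4,0) = 2.0494; S(4,1) = 1.3880; S(4,2) = 0.9400; S(4,3) = 0.6366; S(4,4) = 0.4312
Terminal payoffs V(N, i) = max(K - S_T, 0):
  V(4,0) = 0.000000; V(4,1) = 0.000000; V(4,2) = 0.150000; V(4,3) = 0.453383; V(4,4) = 0.658850
Backward induction: V(k, i) = exp(-r*dt) * [p * V(k+1, i) + (1-p) * V(k+1, i+1)].
  V(3,0) = exp(-r*dt) * [p*0.000000 + (1-p)*0.000000] = 0.000000
  V(3,1) = exp(-r*dt) * [p*0.000000 + (1-p)*0.150000] = 0.076654
  V(3,2) = exp(-r*dt) * [p*0.150000 + (1-p)*0.453383] = 0.303220
  V(3,3) = exp(-r*dt) * [p*0.453383 + (1-p)*0.658850] = 0.552890
  V(2,0) = exp(-r*dt) * [p*0.000000 + (1-p)*0.076654] = 0.039172
  V(2,1) = exp(-r*dt) * [p*0.076654 + (1-p)*0.303220] = 0.191507
  V(2,2) = exp(-r*dt) * [p*0.303220 + (1-p)*0.552890] = 0.427135
  V(1,0) = exp(-r*dt) * [p*0.039172 + (1-p)*0.191507] = 0.116545
  V(1,1) = exp(-r*dt) * [p*0.191507 + (1-p)*0.427135] = 0.309600
  V(0,0) = exp(-r*dt) * [p*0.116545 + (1-p)*0.309600] = 0.213790

Answer: Price = V(0,0) = 0.2138


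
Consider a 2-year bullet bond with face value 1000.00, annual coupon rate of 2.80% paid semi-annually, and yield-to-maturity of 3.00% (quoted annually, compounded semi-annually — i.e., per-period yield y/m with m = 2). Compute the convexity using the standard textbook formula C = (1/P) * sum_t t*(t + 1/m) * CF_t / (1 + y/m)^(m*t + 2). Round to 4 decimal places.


Answer: Convexity = 4.7204

Derivation:
Coupon per period c = face * coupon_rate / m = 14.000000
Periods per year m = 2; per-period yield y/m = 0.015000
Number of cashflows N = 4
Cashflows (t years, CF_t, discount factor 1/(1+y/m)^(m*t), PV):
  t = 0.5000: CF_t = 14.000000, DF = 0.985222, PV = 13.793103
  t = 1.0000: CF_t = 14.000000, DF = 0.970662, PV = 13.589264
  t = 1.5000: CF_t = 14.000000, DF = 0.956317, PV = 13.388438
  t = 2.0000: CF_t = 1014.000000, DF = 0.942184, PV = 955.374810
Price P = sum_t PV_t = 996.145615
Convexity numerator sum_t t*(t + 1/m) * CF_t / (1+y/m)^(m*t + 2):
  t = 0.5000: term = 6.694219
  t = 1.0000: term = 19.785869
  t = 1.5000: term = 38.986934
  t = 2.0000: term = 4636.728916
Convexity = (1/P) * sum = 4702.195938 / 996.145615 = 4.720390


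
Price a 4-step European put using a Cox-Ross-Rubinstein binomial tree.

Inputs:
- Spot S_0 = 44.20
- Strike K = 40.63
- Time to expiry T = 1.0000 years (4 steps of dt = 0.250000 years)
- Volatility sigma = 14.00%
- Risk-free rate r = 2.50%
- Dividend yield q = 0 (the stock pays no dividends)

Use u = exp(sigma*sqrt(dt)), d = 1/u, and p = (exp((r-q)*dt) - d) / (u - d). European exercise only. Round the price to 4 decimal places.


dt = T/N = 0.250000
u = exp(sigma*sqrt(dt)) = 1.072508; d = 1/u = 0.932394
p = (exp((r-q)*dt) - d) / (u - d) = 0.527253
Discount per step: exp(-r*dt) = 0.993769
Stock lattice S(k, i) with i counting down-moves:
  k=0: S(0,0) = 44.2000
  k=1: S(1,0) = 47.4049; S(1,1) = 41.2118
  k=2: S(2,0) = 50.8421; S(2,1) = 44.2000; S(2,2) = 38.4256
  k=3: S(3,0) = 54.5286; S(3,1) = 47.4049; S(3,2) = 41.2118; S(3,3) = 35.8278
  k=4: S(4,0) = 58.4823; S(4,1) = 50.8421; S(4,2) = 44.2000; S(4,3) = 38.4256; S(4,4) = 33.4056
Terminal payoffs V(N, i) = max(K - S_T, 0):
  V(4,0) = 0.000000; V(4,1) = 0.000000; V(4,2) = 0.000000; V(4,3) = 2.204366; V(4,4) = 7.224359
Backward induction: V(k, i) = exp(-r*dt) * [p * V(k+1, i) + (1-p) * V(k+1, i+1)].
  V(3,0) = exp(-r*dt) * [p*0.000000 + (1-p)*0.000000] = 0.000000
  V(3,1) = exp(-r*dt) * [p*0.000000 + (1-p)*0.000000] = 0.000000
  V(3,2) = exp(-r*dt) * [p*0.000000 + (1-p)*2.204366] = 1.035614
  V(3,3) = exp(-r*dt) * [p*2.204366 + (1-p)*7.224359] = 4.549031
  V(2,0) = exp(-r*dt) * [p*0.000000 + (1-p)*0.000000] = 0.000000
  V(2,1) = exp(-r*dt) * [p*0.000000 + (1-p)*1.035614] = 0.486533
  V(2,2) = exp(-r*dt) * [p*1.035614 + (1-p)*4.549031] = 2.679769
  V(1,0) = exp(-r*dt) * [p*0.000000 + (1-p)*0.486533] = 0.228574
  V(1,1) = exp(-r*dt) * [p*0.486533 + (1-p)*2.679769] = 1.513887
  V(0,0) = exp(-r*dt) * [p*0.228574 + (1-p)*1.513887] = 0.830991

Answer: Price = V(0,0) = 0.8310


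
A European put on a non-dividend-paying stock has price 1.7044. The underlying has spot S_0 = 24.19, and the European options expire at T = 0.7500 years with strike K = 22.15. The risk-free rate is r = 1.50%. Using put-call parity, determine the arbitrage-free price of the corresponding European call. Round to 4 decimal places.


Put-call parity: C - P = S_0 * exp(-qT) - K * exp(-rT).
S_0 * exp(-qT) = 24.1900 * 1.00000000 = 24.19000000
K * exp(-rT) = 22.1500 * 0.98881304 = 21.90220894
C = P + S*exp(-qT) - K*exp(-rT)
C = 1.7044 + 24.19000000 - 21.90220894 = 3.9922

Answer: Call price = 3.9922


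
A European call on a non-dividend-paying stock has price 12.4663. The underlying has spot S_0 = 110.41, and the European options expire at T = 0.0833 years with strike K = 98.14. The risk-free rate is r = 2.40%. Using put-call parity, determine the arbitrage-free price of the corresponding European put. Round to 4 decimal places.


Put-call parity: C - P = S_0 * exp(-qT) - K * exp(-rT).
S_0 * exp(-qT) = 110.4100 * 1.00000000 = 110.41000000
K * exp(-rT) = 98.1400 * 0.99800280 = 97.94399450
P = C - S*exp(-qT) + K*exp(-rT)
P = 12.4663 - 110.41000000 + 97.94399450 = 0.0003

Answer: Put price = 0.0003


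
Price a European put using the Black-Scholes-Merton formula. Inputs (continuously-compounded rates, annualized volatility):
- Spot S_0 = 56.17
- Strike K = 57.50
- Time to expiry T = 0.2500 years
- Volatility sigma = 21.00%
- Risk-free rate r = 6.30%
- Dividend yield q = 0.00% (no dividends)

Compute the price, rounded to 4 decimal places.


Answer: Price = 2.5828

Derivation:
d1 = (ln(S/K) + (r - q + 0.5*sigma^2) * T) / (sigma * sqrt(T)) = -0.02037754
d2 = d1 - sigma * sqrt(T) = -0.12537754
exp(-rT) = 0.98437338; exp(-qT) = 1.00000000
P = K * exp(-rT) * N(-d2) - S_0 * exp(-qT) * N(-d1)
N(-d1) = 0.50812890; N(-d2) = 0.54988766
P = 57.5000 * 0.98437338 * 0.54988766 - 56.1700 * 1.00000000 * 0.50812890 = 2.5828


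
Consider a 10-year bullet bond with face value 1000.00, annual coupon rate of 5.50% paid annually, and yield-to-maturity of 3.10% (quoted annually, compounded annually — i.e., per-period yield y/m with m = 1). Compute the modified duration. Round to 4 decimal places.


Coupon per period c = face * coupon_rate / m = 55.000000
Periods per year m = 1; per-period yield y/m = 0.031000
Number of cashflows N = 10
Cashflows (t years, CF_t, discount factor 1/(1+y/m)^(m*t), PV):
  t = 1.0000: CF_t = 55.000000, DF = 0.969932, PV = 53.346266
  t = 2.0000: CF_t = 55.000000, DF = 0.940768, PV = 51.742256
  t = 3.0000: CF_t = 55.000000, DF = 0.912481, PV = 50.186475
  t = 4.0000: CF_t = 55.000000, DF = 0.885045, PV = 48.677473
  t = 5.0000: CF_t = 55.000000, DF = 0.858434, PV = 47.213844
  t = 6.0000: CF_t = 55.000000, DF = 0.832622, PV = 45.794223
  t = 7.0000: CF_t = 55.000000, DF = 0.807587, PV = 44.417287
  t = 8.0000: CF_t = 55.000000, DF = 0.783305, PV = 43.081753
  t = 9.0000: CF_t = 55.000000, DF = 0.759752, PV = 41.786375
  t = 10.0000: CF_t = 1055.000000, DF = 0.736908, PV = 777.438076
Price P = sum_t PV_t = 1203.684029
First compute Macaulay numerator sum_t t * PV_t:
  t * PV_t at t = 1.0000: 53.346266
  t * PV_t at t = 2.0000: 103.484512
  t * PV_t at t = 3.0000: 150.559425
  t * PV_t at t = 4.0000: 194.709894
  t * PV_t at t = 5.0000: 236.069221
  t * PV_t at t = 6.0000: 274.765340
  t * PV_t at t = 7.0000: 310.921012
  t * PV_t at t = 8.0000: 344.654025
  t * PV_t at t = 9.0000: 376.077379
  t * PV_t at t = 10.0000: 7774.380758
Macaulay duration D = 9818.967831 / 1203.684029 = 8.157430
Modified duration = D / (1 + y/m) = 8.157430 / (1 + 0.031000) = 7.912153

Answer: Modified duration = 7.9122


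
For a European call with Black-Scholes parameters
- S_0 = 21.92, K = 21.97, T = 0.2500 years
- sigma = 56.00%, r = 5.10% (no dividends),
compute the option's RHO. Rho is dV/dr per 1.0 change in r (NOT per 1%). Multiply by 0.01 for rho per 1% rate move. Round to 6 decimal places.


d1 = 0.1773984846; d2 = -0.1026015154
phi(d1) = 0.3927140090; exp(-qT) = 1.0000000000; exp(-rT) = 0.9873309369
N(d2) = 0.4591396200
Rho = K*T*exp(-rT)*N(d2) = 21.9700 * 0.2500 * 0.9873309369 * 0.4591396200 = 2.489875

Answer: Rho = 2.489875


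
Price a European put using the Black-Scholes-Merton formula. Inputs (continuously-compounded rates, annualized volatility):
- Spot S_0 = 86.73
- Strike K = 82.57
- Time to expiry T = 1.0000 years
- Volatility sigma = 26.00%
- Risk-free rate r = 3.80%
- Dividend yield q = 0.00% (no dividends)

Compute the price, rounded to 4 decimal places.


Answer: Price = 5.4525

Derivation:
d1 = (ln(S/K) + (r - q + 0.5*sigma^2) * T) / (sigma * sqrt(T)) = 0.46520549
d2 = d1 - sigma * sqrt(T) = 0.20520549
exp(-rT) = 0.96271294; exp(-qT) = 1.00000000
P = K * exp(-rT) * N(-d2) - S_0 * exp(-qT) * N(-d1)
N(-d1) = 0.32089216; N(-d2) = 0.41870579
P = 82.5700 * 0.96271294 * 0.41870579 - 86.7300 * 1.00000000 * 0.32089216 = 5.4525


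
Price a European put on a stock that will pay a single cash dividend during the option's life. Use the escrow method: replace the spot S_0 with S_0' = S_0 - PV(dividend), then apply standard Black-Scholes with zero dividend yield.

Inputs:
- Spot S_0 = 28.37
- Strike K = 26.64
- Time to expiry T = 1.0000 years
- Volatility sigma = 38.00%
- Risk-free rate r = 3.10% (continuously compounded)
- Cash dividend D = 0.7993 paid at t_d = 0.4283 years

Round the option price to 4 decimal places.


Answer: Price = 3.2061

Derivation:
PV(D) = D * exp(-r * t_d) = 0.7993 * 0.98681045 = 0.78875760
S_0' = S_0 - PV(D) = 28.3700 - 0.78875760 = 27.58124240
d1 = (ln(S_0'/K) + (r + sigma^2/2)*T) / (sigma*sqrt(T)) = 0.36295282
d2 = d1 - sigma*sqrt(T) = -0.01704718
exp(-rT) = 0.96947557
N(-d1) = 0.35832006; N(-d2) = 0.50680051
P = K * exp(-rT) * N(-d2) - S_0' * N(-d1) = 26.6400 * 0.96947557 * 0.50680051 - 27.58124240 * 0.35832006 = 3.2061


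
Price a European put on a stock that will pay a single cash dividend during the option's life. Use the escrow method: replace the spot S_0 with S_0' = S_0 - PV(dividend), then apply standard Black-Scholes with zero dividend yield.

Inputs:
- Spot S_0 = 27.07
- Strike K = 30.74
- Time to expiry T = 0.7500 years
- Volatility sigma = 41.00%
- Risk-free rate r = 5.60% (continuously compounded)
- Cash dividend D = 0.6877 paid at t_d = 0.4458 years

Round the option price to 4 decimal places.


Answer: Price = 5.6609

Derivation:
PV(D) = D * exp(-r * t_d) = 0.6877 * 0.97534424 = 0.67074424
S_0' = S_0 - PV(D) = 27.0700 - 0.67074424 = 26.39925576
d1 = (ln(S_0'/K) + (r + sigma^2/2)*T) / (sigma*sqrt(T)) = -0.13290721
d2 = d1 - sigma*sqrt(T) = -0.48797763
exp(-rT) = 0.95886978
N(-d1) = 0.55286662; N(-d2) = 0.68721716
P = K * exp(-rT) * N(-d2) - S_0' * N(-d1) = 30.7400 * 0.95886978 * 0.68721716 - 26.39925576 * 0.55286662 = 5.6609


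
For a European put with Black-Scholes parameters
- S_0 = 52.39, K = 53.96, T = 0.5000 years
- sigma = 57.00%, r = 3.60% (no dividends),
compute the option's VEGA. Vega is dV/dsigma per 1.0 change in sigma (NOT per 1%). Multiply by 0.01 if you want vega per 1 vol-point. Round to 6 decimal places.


d1 = 0.1729253255; d2 = -0.2301255398
phi(d1) = 0.3930218317; exp(-qT) = 1.0000000000; exp(-rT) = 0.9821610324
Vega = S * exp(-qT) * phi(d1) * sqrt(T) = 52.3900 * 1.0000000000 * 0.3930218317 * 0.7071067812 = 14.559621

Answer: Vega = 14.559621


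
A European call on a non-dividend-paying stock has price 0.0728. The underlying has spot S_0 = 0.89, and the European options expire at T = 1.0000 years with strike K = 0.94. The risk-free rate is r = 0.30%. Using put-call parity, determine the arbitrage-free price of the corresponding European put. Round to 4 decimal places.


Put-call parity: C - P = S_0 * exp(-qT) - K * exp(-rT).
S_0 * exp(-qT) = 0.8900 * 1.00000000 = 0.89000000
K * exp(-rT) = 0.9400 * 0.99700450 = 0.93718423
P = C - S*exp(-qT) + K*exp(-rT)
P = 0.0728 - 0.89000000 + 0.93718423 = 0.1200

Answer: Put price = 0.1200


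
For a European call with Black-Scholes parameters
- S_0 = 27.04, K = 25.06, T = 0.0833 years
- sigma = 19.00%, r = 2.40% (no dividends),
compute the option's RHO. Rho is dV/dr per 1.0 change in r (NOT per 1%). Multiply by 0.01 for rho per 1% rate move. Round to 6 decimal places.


Answer: Rho = 1.913761

Derivation:
d1 = 1.4506013191; d2 = 1.3957640142
phi(d1) = 0.1393090230; exp(-qT) = 1.0000000000; exp(-rT) = 0.9980027971
N(d2) = 0.9186072149
Rho = K*T*exp(-rT)*N(d2) = 25.0600 * 0.0833 * 0.9980027971 * 0.9186072149 = 1.913761


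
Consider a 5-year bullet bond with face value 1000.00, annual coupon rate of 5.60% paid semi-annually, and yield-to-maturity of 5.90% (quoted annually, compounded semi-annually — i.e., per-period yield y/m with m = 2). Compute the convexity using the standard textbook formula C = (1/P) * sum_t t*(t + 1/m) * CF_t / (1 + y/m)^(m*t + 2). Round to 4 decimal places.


Answer: Convexity = 22.0071

Derivation:
Coupon per period c = face * coupon_rate / m = 28.000000
Periods per year m = 2; per-period yield y/m = 0.029500
Number of cashflows N = 10
Cashflows (t years, CF_t, discount factor 1/(1+y/m)^(m*t), PV):
  t = 0.5000: CF_t = 28.000000, DF = 0.971345, PV = 27.197669
  t = 1.0000: CF_t = 28.000000, DF = 0.943512, PV = 26.418328
  t = 1.5000: CF_t = 28.000000, DF = 0.916476, PV = 25.661319
  t = 2.0000: CF_t = 28.000000, DF = 0.890214, PV = 24.926002
  t = 2.5000: CF_t = 28.000000, DF = 0.864706, PV = 24.211755
  t = 3.0000: CF_t = 28.000000, DF = 0.839928, PV = 23.517975
  t = 3.5000: CF_t = 28.000000, DF = 0.815860, PV = 22.844075
  t = 4.0000: CF_t = 28.000000, DF = 0.792482, PV = 22.189485
  t = 4.5000: CF_t = 28.000000, DF = 0.769773, PV = 21.553652
  t = 5.0000: CF_t = 1028.000000, DF = 0.747716, PV = 768.651723
Price P = sum_t PV_t = 987.171984
Convexity numerator sum_t t*(t + 1/m) * CF_t / (1+y/m)^(m*t + 2):
  t = 0.5000: term = 12.830660
  t = 1.0000: term = 37.389003
  t = 1.5000: term = 72.635266
  t = 2.0000: term = 117.589875
  t = 2.5000: term = 171.330561
  t = 3.0000: term = 232.989593
  t = 3.5000: term = 301.751132
  t = 4.0000: term = 376.848705
  t = 4.5000: term = 457.562779
  t = 5.0000: term = 19943.877458
Convexity = (1/P) * sum = 21724.805032 / 987.171984 = 22.007113


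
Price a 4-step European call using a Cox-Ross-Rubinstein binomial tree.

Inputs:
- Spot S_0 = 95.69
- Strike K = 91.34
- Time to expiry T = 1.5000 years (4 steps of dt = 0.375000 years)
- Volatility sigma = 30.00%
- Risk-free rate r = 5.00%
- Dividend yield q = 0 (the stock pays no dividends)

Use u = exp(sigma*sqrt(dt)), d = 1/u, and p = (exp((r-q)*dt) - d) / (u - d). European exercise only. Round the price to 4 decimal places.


Answer: Price = V(0,0) = 19.1619

Derivation:
dt = T/N = 0.375000
u = exp(sigma*sqrt(dt)) = 1.201669; d = 1/u = 0.832176
p = (exp((r-q)*dt) - d) / (u - d) = 0.505425
Discount per step: exp(-r*dt) = 0.981425
Stock lattice S(k, i) with i counting down-moves:
  k=0: S(0,0) = 95.6900
  k=1: S(1,0) = 114.9877; S(1,1) = 79.6309
  k=2: S(2,0) = 138.1772; S(2,1) = 95.6900; S(2,2) = 66.2669
  k=3: S(3,0) = 166.0434; S(3,1) = 114.9877; S(3,2) = 79.6309; S(3,3) = 55.1457
  k=4: S(4,0) = 199.5292; S(4,1) = 138.1772; S(4,2) = 95.6900; S(4,3) = 66.2669; S(4,4) = 45.8909
Terminal payoffs V(N, i) = max(S_T - K, 0):
  V(4,0) = 108.189226; V(4,1) = 46.837247; V(4,2) = 4.350000; V(4,3) = 0.000000; V(4,4) = 0.000000
Backward induction: V(k, i) = exp(-r*dt) * [p * V(k+1, i) + (1-p) * V(k+1, i+1)].
  V(3,0) = exp(-r*dt) * [p*108.189226 + (1-p)*46.837247] = 76.400034
  V(3,1) = exp(-r*dt) * [p*46.837247 + (1-p)*4.350000] = 25.344411
  V(3,2) = exp(-r*dt) * [p*4.350000 + (1-p)*0.000000] = 2.157758
  V(3,3) = exp(-r*dt) * [p*0.000000 + (1-p)*0.000000] = 0.000000
  V(2,0) = exp(-r*dt) * [p*76.400034 + (1-p)*25.344411] = 50.199069
  V(2,1) = exp(-r*dt) * [p*25.344411 + (1-p)*2.157758] = 13.619096
  V(2,2) = exp(-r*dt) * [p*2.157758 + (1-p)*0.000000] = 1.070326
  V(1,0) = exp(-r*dt) * [p*50.199069 + (1-p)*13.619096] = 31.511109
  V(1,1) = exp(-r*dt) * [p*13.619096 + (1-p)*1.070326] = 7.275089
  V(0,0) = exp(-r*dt) * [p*31.511109 + (1-p)*7.275089] = 19.161896


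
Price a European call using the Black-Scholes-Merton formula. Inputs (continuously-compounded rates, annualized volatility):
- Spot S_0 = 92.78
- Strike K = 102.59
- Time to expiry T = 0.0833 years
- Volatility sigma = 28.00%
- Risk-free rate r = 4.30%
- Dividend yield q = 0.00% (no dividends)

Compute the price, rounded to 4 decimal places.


Answer: Price = 0.4418

Derivation:
d1 = (ln(S/K) + (r - q + 0.5*sigma^2) * T) / (sigma * sqrt(T)) = -1.15899983
d2 = d1 - sigma * sqrt(T) = -1.23981270
exp(-rT) = 0.99642451; exp(-qT) = 1.00000000
C = S_0 * exp(-qT) * N(d1) - K * exp(-rT) * N(d2)
N(d1) = 0.12322813; N(d2) = 0.10752234
C = 92.7800 * 1.00000000 * 0.12322813 - 102.5900 * 0.99642451 * 0.10752234 = 0.4418


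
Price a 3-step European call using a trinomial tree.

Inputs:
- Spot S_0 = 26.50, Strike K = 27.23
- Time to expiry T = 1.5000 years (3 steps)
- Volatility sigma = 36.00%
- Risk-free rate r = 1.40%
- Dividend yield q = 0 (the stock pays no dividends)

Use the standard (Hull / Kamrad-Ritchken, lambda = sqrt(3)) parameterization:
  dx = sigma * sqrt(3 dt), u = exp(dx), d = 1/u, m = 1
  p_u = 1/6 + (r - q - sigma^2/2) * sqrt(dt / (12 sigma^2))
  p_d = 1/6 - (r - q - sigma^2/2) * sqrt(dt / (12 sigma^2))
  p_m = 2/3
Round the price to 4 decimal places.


dt = T/N = 0.500000; dx = sigma*sqrt(3*dt) = 0.440908
u = exp(dx) = 1.554118; d = 1/u = 0.643452
p_u = 0.137862, p_m = 0.666667, p_d = 0.195471
Discount per step: exp(-r*dt) = 0.993024
Stock lattice S(k, j) with j the centered position index:
  k=0: S(0,+0) = 26.5000
  k=1: S(1,-1) = 17.0515; S(1,+0) = 26.5000; S(1,+1) = 41.1841
  k=2: S(2,-2) = 10.9718; S(2,-1) = 17.0515; S(2,+0) = 26.5000; S(2,+1) = 41.1841; S(2,+2) = 64.0050
  k=3: S(3,-3) = 7.0598; S(3,-2) = 10.9718; S(3,-1) = 17.0515; S(3,+0) = 26.5000; S(3,+1) = 41.1841; S(3,+2) = 64.0050; S(3,+3) = 99.4713
Terminal payoffs V(N, j) = max(S_T - K, 0):
  V(3,-3) = 0.000000; V(3,-2) = 0.000000; V(3,-1) = 0.000000; V(3,+0) = 0.000000; V(3,+1) = 13.954126; V(3,+2) = 36.774989; V(3,+3) = 72.241303
Backward induction: V(k, j) = exp(-r*dt) * [p_u * V(k+1, j+1) + p_m * V(k+1, j) + p_d * V(k+1, j-1)]
  V(2,-2) = exp(-r*dt) * [p_u*0.000000 + p_m*0.000000 + p_d*0.000000] = 0.000000
  V(2,-1) = exp(-r*dt) * [p_u*0.000000 + p_m*0.000000 + p_d*0.000000] = 0.000000
  V(2,+0) = exp(-r*dt) * [p_u*13.954126 + p_m*0.000000 + p_d*0.000000] = 1.910331
  V(2,+1) = exp(-r*dt) * [p_u*36.774989 + p_m*13.954126 + p_d*0.000000] = 14.272385
  V(2,+2) = exp(-r*dt) * [p_u*72.241303 + p_m*36.774989 + p_d*13.954126] = 36.944134
  V(1,-1) = exp(-r*dt) * [p_u*1.910331 + p_m*0.000000 + p_d*0.000000] = 0.261526
  V(1,+0) = exp(-r*dt) * [p_u*14.272385 + p_m*1.910331 + p_d*0.000000] = 3.218571
  V(1,+1) = exp(-r*dt) * [p_u*36.944134 + p_m*14.272385 + p_d*1.910331] = 14.877042
  V(0,+0) = exp(-r*dt) * [p_u*14.877042 + p_m*3.218571 + p_d*0.261526] = 4.218190

Answer: Price = V(0,0) = 4.2182
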